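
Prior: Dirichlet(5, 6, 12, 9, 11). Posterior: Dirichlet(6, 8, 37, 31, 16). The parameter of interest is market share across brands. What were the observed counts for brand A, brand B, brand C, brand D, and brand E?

counts (1, 2, 25, 22, 5)

For a Dirichlet(α) prior with multinomial counts c, the posterior is Dirichlet(α + c) componentwise.
Counts are posterior − prior componentwise: 6−5=1, 8−6=2, 37−12=25, 31−9=22, 16−11=5.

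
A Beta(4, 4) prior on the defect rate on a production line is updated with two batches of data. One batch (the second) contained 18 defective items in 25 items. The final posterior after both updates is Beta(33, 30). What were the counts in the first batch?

11 defective items and 19 good items

Because Beta–binomial updating is additive in the counts, the combined data contributed (α_post−α_prior, β_post−β_prior) successes and failures.
Total across both batches: 33−4=29 defective items, 30−4=26 good items.
Subtract the second batch: 29−18=11 defective items and 26−7=19 good items.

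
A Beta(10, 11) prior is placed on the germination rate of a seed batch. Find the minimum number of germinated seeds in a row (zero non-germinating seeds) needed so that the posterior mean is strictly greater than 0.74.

k = 22

After k germinated seeds and 0 non-germinating seeds the posterior is Beta(10+k, 11), with mean (10+k)/(10+11+k).
Set (10+k)/(21+k) > 0.74 and solve: k > (0.74·21 − 10)/(1 − 0.74) = 21.308.
The smallest integer exceeding 21.308 is 22, and checking k=22: (32)/(43) = 0.7442 > 0.74.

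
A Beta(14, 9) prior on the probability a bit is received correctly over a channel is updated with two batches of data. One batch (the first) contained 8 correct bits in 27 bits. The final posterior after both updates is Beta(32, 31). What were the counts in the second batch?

Sequential conjugate updates are equivalent to a single update on the pooled data, so total successes = posterior α − prior α and total failures = posterior β − prior β.
Total across both batches: 32−14=18 correct bits, 31−9=22 errors.
Subtract the first batch: 18−8=10 correct bits and 22−19=3 errors.

10 correct bits and 3 errors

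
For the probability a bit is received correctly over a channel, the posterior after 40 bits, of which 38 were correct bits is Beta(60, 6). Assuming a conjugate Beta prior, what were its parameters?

Under Beta–binomial conjugacy the posterior parameters are (α+s, β+f).
Subtract the data counts: 60−38=22, 6−2=4.

Beta(22, 4)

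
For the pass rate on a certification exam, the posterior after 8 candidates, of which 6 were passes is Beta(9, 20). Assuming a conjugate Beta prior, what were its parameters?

Beta is conjugate to the binomial likelihood: posterior = Beta(α+s, β+f).
So α = 9 − 6 = 3 and β = 20 − 2 = 18.

Beta(3, 18)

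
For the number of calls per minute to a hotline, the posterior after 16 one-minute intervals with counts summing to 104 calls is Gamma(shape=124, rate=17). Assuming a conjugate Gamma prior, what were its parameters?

A Gamma(α, β) prior (rate parametrization) on a Poisson rate with n observations summing to S gives posterior Gamma(α+S, β+n).
So α = 124 − 104 = 20 and β = 17 − 16 = 1.

Gamma(shape=20, rate=1)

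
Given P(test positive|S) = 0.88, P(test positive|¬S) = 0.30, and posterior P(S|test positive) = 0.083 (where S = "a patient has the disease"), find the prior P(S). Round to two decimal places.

In odds form, posterior odds = prior odds × likelihood ratio, so prior odds = posterior odds ÷ LR.
Posterior odds = 0.083/(1−0.083) = 0.0905. LR = 0.88/0.30 = 2.9333.
Prior odds = 0.0905/2.9333 = 0.0309, so P(S) = 0.0309/(1+0.0309) ≈ 0.03.

P(S) = 0.03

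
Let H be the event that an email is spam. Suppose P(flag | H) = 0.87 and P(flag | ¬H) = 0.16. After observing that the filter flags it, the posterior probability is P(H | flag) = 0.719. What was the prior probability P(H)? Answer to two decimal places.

In odds form, posterior odds = prior odds × likelihood ratio, so prior odds = posterior odds ÷ LR.
Posterior odds = 0.719/(1−0.719) = 2.5587. LR = 0.87/0.16 = 5.4375.
Prior odds = 2.5587/5.4375 = 0.4706, so P(H) = 0.4706/(1+0.4706) ≈ 0.32.

P(H) = 0.32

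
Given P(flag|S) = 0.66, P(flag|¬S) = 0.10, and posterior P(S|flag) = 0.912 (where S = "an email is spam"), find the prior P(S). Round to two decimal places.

P(S) = 0.61

In odds form, posterior odds = prior odds × likelihood ratio, so prior odds = posterior odds ÷ LR.
Posterior odds = 0.912/(1−0.912) = 10.3636. LR = 0.66/0.10 = 6.6000.
Prior odds = 10.3636/6.6000 = 1.5702, so P(S) = 1.5702/(1+1.5702) ≈ 0.61.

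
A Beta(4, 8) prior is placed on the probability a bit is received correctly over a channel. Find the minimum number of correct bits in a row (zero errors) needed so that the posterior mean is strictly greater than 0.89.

After k correct bits and 0 errors the posterior is Beta(4+k, 8), with mean (4+k)/(4+8+k).
Set (4+k)/(12+k) > 0.89 and solve: k > (0.89·12 − 4)/(1 − 0.89) = 60.727.
The smallest integer exceeding 60.727 is 61.

k = 61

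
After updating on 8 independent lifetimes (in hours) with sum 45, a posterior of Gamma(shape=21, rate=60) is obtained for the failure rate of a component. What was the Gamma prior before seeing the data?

Gamma(shape=13, rate=15)

For an exponential likelihood with a Gamma(α, β) prior on the rate, n observations with total T give posterior Gamma(α+n, β+T).
So α = 21 − 8 = 13 and β = 60 − 45 = 15.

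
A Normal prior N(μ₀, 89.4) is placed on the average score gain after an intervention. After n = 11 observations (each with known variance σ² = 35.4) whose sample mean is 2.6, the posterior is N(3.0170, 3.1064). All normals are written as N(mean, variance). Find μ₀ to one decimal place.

With known observation variance, the Normal–Normal posterior has precision τ_n = τ₀ + n/σ² and mean μ_n = (τ₀μ₀ + (n/σ²)x̄)/τ_n.
Here τ₀ = 1/89.4 = 0.011186 and τ_data = 11/35.4 = 0.310734, so τ_n = 0.321920.
Rearranging for μ₀: μ₀ = (μ_n·τ_n − τ_data·x̄)/τ₀ = (3.0170·0.321920 − 0.310734·2.6) / 0.011186 = 0.163324/0.011186 ≈ 14.6.

μ₀ = 14.6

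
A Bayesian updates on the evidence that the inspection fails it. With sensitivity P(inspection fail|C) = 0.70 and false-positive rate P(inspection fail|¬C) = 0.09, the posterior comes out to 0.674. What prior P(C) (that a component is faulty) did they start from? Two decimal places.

Bayes' rule in odds form gives O(C|E) = O(C)·[P(E|C)/P(E|¬C)], hence O(C) = O(C|E)/LR.
Posterior odds = 0.674/(1−0.674) = 2.0675. LR = 0.70/0.09 = 7.7778.
Prior odds = 2.0675/7.7778 = 0.2658, so P(C) = 0.2658/(1+0.2658) ≈ 0.21.

P(C) = 0.21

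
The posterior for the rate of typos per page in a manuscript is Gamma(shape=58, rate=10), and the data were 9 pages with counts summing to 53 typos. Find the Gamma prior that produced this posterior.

A Gamma(α, β) prior (rate parametrization) on a Poisson rate with n observations summing to S gives posterior Gamma(α+S, β+n).
So α = 58 − 53 = 5 and β = 10 − 9 = 1.

Gamma(shape=5, rate=1)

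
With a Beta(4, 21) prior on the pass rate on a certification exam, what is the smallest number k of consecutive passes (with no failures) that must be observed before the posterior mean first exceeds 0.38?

After k passes and 0 failures the posterior is Beta(4+k, 21), with mean (4+k)/(4+21+k).
Set (4+k)/(25+k) > 0.38 and solve: k > (0.38·25 − 4)/(1 − 0.38) = 8.871.
The smallest integer exceeding 8.871 is 9, and checking k=9: (13)/(34) = 0.3824 > 0.38.

k = 9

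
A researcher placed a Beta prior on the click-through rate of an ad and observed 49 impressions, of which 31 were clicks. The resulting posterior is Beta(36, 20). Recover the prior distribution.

Beta(5, 2)

A Beta(a, b) prior with s successes and f failures in binomial data gives a Beta(a+s, b+f) posterior.
Subtract the data counts: 36−31=5, 20−18=2.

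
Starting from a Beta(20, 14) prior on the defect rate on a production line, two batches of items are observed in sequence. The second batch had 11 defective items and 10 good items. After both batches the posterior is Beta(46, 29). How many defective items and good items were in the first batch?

15 defective items and 5 good items

Because Beta–binomial updating is additive in the counts, the combined data contributed (α_post−α_prior, β_post−β_prior) successes and failures.
Total across both batches: 46−20=26 defective items, 29−14=15 good items.
Subtract the second batch: 26−11=15 defective items and 15−10=5 good items.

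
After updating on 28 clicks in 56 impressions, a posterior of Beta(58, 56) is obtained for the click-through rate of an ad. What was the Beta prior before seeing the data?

Under Beta–binomial conjugacy the posterior parameters are (α+s, β+f).
Subtract the data counts: 58−28=30, 56−28=28.

Beta(30, 28)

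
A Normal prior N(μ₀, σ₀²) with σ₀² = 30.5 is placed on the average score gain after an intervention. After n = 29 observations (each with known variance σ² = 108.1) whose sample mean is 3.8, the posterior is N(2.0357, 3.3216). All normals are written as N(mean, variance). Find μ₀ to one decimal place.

μ₀ = -12.4

The posterior mean is a precision-weighted average: μ_n = (τ₀μ₀ + τ_data·x̄)/(τ₀+τ_data), with τ₀=1/σ₀² and τ_data=n/σ².
Here τ₀ = 1/30.5 = 0.032787 and τ_data = 29/108.1 = 0.268270, so τ_n = 0.301057.
Rearranging for μ₀: μ₀ = (μ_n·τ_n − τ_data·x̄)/τ₀ = (2.0357·0.301057 − 0.268270·3.8) / 0.032787 = -0.406564/0.032787 ≈ -12.4.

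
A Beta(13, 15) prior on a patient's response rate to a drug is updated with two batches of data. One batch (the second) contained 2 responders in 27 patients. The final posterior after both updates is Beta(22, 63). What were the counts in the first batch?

7 responders and 23 non-responders

Because Beta–binomial updating is additive in the counts, the combined data contributed (α_post−α_prior, β_post−β_prior) successes and failures.
Total across both batches: 22−13=9 responders, 63−15=48 non-responders.
Subtract the second batch: 9−2=7 responders and 48−25=23 non-responders.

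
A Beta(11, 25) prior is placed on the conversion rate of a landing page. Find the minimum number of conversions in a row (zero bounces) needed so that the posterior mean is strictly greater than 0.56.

k = 21

After k conversions and 0 bounces the posterior is Beta(11+k, 25), with mean (11+k)/(11+25+k).
Set (11+k)/(36+k) > 0.56 and solve: k > (0.56·36 − 11)/(1 − 0.56) = 20.818.
The smallest integer exceeding 20.818 is 21.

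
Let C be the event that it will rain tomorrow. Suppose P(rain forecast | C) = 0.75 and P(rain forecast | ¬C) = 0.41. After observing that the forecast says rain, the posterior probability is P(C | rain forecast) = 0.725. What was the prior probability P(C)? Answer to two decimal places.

P(C) = 0.59

Bayes' rule in odds form gives O(C|E) = O(C)·[P(E|C)/P(E|¬C)], hence O(C) = O(C|E)/LR.
Posterior odds = 0.725/(1−0.725) = 2.6364. LR = 0.75/0.41 = 1.8293.
Prior odds = 2.6364/1.8293 = 1.4412, so P(C) = 1.4412/(1+1.4412) ≈ 0.59.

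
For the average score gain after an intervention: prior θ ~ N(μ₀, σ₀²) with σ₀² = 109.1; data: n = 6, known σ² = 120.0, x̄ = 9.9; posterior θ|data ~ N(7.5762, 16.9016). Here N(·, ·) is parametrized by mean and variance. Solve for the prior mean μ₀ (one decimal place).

The posterior mean is a precision-weighted average: μ_n = (τ₀μ₀ + τ_data·x̄)/(τ₀+τ_data), with τ₀=1/σ₀² and τ_data=n/σ².
Here τ₀ = 1/109.1 = 0.009166 and τ_data = 6/120.0 = 0.050000, so τ_n = 0.059166.
Rearranging for μ₀: μ₀ = (μ_n·τ_n − τ_data·x̄)/τ₀ = (7.5762·0.059166 − 0.050000·9.9) / 0.009166 = -0.046747/0.009166 ≈ -5.1.

μ₀ = -5.1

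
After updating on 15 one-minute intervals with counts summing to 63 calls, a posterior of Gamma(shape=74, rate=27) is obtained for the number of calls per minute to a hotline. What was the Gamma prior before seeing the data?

Gamma(shape=11, rate=12)

A Gamma(α, β) prior (rate parametrization) on a Poisson rate with n observations summing to S gives posterior Gamma(α+S, β+n).
So α = 74 − 63 = 11 and β = 27 − 15 = 12.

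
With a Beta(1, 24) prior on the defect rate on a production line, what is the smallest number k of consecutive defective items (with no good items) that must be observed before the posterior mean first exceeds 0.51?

After k defective items and 0 good items the posterior is Beta(1+k, 24), with mean (1+k)/(1+24+k).
Set (1+k)/(25+k) > 0.51 and solve: k > (0.51·25 − 1)/(1 − 0.51) = 23.980.
The smallest integer exceeding 23.980 is 24.

k = 24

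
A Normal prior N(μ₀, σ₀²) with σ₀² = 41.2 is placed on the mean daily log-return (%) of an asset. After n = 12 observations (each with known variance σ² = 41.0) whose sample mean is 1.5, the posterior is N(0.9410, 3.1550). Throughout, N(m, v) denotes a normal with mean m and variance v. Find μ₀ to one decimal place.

μ₀ = -5.8

With known observation variance, the Normal–Normal posterior has precision τ_n = τ₀ + n/σ² and mean μ_n = (τ₀μ₀ + (n/σ²)x̄)/τ_n.
Here τ₀ = 1/41.2 = 0.024272 and τ_data = 12/41.0 = 0.292683, so τ_n = 0.316955.
Rearranging for μ₀: μ₀ = (μ_n·τ_n − τ_data·x̄)/τ₀ = (0.9410·0.316955 − 0.292683·1.5) / 0.024272 = -0.140770/0.024272 ≈ -5.8.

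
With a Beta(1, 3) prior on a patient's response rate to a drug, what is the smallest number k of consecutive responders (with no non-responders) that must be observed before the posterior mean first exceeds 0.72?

After k responders and 0 non-responders the posterior is Beta(1+k, 3), with mean (1+k)/(1+3+k).
Set (1+k)/(4+k) > 0.72 and solve: k > (0.72·4 − 1)/(1 − 0.72) = 6.714.
The smallest integer exceeding 6.714 is 7.

k = 7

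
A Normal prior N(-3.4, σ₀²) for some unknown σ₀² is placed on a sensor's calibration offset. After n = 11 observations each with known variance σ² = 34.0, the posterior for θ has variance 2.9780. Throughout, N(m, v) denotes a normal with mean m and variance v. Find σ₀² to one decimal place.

For the Normal–Normal model with known σ², precisions add: τ_n = τ₀ + n/σ².
So 1/σ₀² = 1/2.9780 − 11/34.0 = 0.335796 − 0.323529 = 0.012267.
Hence σ₀² = 1/0.012267 ≈ 81.5.

σ₀² = 81.5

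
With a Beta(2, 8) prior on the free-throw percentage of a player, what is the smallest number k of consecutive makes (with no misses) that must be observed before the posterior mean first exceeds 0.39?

k = 4

After k makes and 0 misses the posterior is Beta(2+k, 8), with mean (2+k)/(2+8+k).
Set (2+k)/(10+k) > 0.39 and solve: k > (0.39·10 − 2)/(1 − 0.39) = 3.115.
The smallest integer exceeding 3.115 is 4, and checking k=4: (6)/(14) = 0.4286 > 0.39.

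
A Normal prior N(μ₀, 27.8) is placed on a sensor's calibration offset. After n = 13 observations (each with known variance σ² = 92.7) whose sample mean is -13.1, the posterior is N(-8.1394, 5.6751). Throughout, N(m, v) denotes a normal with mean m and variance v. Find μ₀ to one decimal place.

μ₀ = 11.2

With known observation variance, the Normal–Normal posterior has precision τ_n = τ₀ + n/σ² and mean μ_n = (τ₀μ₀ + (n/σ²)x̄)/τ_n.
Here τ₀ = 1/27.8 = 0.035971 and τ_data = 13/92.7 = 0.140237, so τ_n = 0.176208.
Rearranging for μ₀: μ₀ = (μ_n·τ_n − τ_data·x̄)/τ₀ = (-8.1394·0.176208 − 0.140237·-13.1) / 0.035971 = 0.402877/0.035971 ≈ 11.2.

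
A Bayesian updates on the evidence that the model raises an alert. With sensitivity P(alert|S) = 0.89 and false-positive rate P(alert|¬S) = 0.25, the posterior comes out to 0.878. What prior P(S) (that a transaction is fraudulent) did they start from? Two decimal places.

P(S) = 0.67

Bayes' rule in odds form gives O(S|E) = O(S)·[P(E|S)/P(E|¬S)], hence O(S) = O(S|E)/LR.
Posterior odds = 0.878/(1−0.878) = 7.1967. LR = 0.89/0.25 = 3.5600.
Prior odds = 7.1967/3.5600 = 2.0215, so P(S) = 2.0215/(1+2.0215) ≈ 0.67.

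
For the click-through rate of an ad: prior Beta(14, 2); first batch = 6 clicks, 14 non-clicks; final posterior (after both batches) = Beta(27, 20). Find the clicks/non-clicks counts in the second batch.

Sequential conjugate updates are equivalent to a single update on the pooled data, so total successes = posterior α − prior α and total failures = posterior β − prior β.
Total across both batches: 27−14=13 clicks, 20−2=18 non-clicks.
Subtract the first batch: 13−6=7 clicks and 18−14=4 non-clicks.

7 clicks and 4 non-clicks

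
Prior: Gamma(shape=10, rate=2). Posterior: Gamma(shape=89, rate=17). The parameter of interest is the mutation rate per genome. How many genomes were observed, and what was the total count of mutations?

n = 15 genomes with total 79 mutations

Gamma–Poisson conjugacy: posterior shape = α + Σxᵢ, posterior rate = β + n.
Matching: Σxᵢ = 89 − 10 = 79 and n = 17 − 2 = 15.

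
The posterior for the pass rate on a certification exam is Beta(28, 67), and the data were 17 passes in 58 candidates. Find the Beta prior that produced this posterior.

Under Beta–binomial conjugacy the posterior parameters are (α+s, β+f).
Subtract the data counts: 28−17=11, 67−41=26.

Beta(11, 26)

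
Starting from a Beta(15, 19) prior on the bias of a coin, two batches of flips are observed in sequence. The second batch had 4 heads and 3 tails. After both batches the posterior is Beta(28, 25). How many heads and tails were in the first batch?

Because Beta–binomial updating is additive in the counts, the combined data contributed (α_post−α_prior, β_post−β_prior) successes and failures.
Total across both batches: 28−15=13 heads, 25−19=6 tails.
Subtract the second batch: 13−4=9 heads and 6−3=3 tails.

9 heads and 3 tails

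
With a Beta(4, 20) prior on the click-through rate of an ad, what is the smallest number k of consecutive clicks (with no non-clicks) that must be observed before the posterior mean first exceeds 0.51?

After k clicks and 0 non-clicks the posterior is Beta(4+k, 20), with mean (4+k)/(4+20+k).
Set (4+k)/(24+k) > 0.51 and solve: k > (0.51·24 − 4)/(1 − 0.51) = 16.816.
The smallest integer exceeding 16.816 is 17, and checking k=17: (21)/(41) = 0.5122 > 0.51.

k = 17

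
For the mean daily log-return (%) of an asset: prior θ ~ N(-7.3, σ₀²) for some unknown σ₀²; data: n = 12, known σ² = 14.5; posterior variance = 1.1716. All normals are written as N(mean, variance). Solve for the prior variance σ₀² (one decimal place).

For the Normal–Normal model with known σ², precisions add: τ_n = τ₀ + n/σ².
So 1/σ₀² = 1/1.1716 − 12/14.5 = 0.853534 − 0.827586 = 0.025948.
Hence σ₀² = 1/0.025948 ≈ 38.5.

σ₀² = 38.5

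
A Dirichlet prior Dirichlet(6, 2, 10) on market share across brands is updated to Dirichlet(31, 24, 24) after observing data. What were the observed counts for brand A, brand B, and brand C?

For a Dirichlet(α) prior with multinomial counts c, the posterior is Dirichlet(α + c) componentwise.
Counts are posterior − prior componentwise: 31−6=25, 24−2=22, 24−10=14.

counts (25, 22, 14)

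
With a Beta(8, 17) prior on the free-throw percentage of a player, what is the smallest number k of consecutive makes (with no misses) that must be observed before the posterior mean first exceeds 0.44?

After k makes and 0 misses the posterior is Beta(8+k, 17), with mean (8+k)/(8+17+k).
Set (8+k)/(25+k) > 0.44 and solve: k > (0.44·25 − 8)/(1 − 0.44) = 5.357.
The smallest integer exceeding 5.357 is 6, and checking k=6: (14)/(31) = 0.4516 > 0.44.

k = 6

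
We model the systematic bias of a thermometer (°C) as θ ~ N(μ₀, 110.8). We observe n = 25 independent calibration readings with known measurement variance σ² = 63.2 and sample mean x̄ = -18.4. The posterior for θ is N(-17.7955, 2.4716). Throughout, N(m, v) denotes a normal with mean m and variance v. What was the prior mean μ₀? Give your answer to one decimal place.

μ₀ = 8.7

With known observation variance, the Normal–Normal posterior has precision τ_n = τ₀ + n/σ² and mean μ_n = (τ₀μ₀ + (n/σ²)x̄)/τ_n.
Here τ₀ = 1/110.8 = 0.009025 and τ_data = 25/63.2 = 0.395570, so τ_n = 0.404595.
Rearranging for μ₀: μ₀ = (μ_n·τ_n − τ_data·x̄)/τ₀ = (-17.7955·0.404595 − 0.395570·-18.4) / 0.009025 = 0.078518/0.009025 ≈ 8.7.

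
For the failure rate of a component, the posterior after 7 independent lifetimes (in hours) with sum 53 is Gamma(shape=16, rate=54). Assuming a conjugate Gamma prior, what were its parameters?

Gamma–exponential conjugacy: posterior shape = α + n, posterior rate = β + Σtᵢ.
So α = 16 − 7 = 9 and β = 54 − 53 = 1.

Gamma(shape=9, rate=1)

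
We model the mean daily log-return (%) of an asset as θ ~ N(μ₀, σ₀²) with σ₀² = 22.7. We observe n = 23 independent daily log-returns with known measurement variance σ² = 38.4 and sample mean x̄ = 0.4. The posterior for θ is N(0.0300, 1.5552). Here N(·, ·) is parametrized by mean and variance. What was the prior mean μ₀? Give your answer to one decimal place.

With known observation variance, the Normal–Normal posterior has precision τ_n = τ₀ + n/σ² and mean μ_n = (τ₀μ₀ + (n/σ²)x̄)/τ_n.
Here τ₀ = 1/22.7 = 0.044053 and τ_data = 23/38.4 = 0.598958, so τ_n = 0.643011.
Rearranging for μ₀: μ₀ = (μ_n·τ_n − τ_data·x̄)/τ₀ = (0.0300·0.643011 − 0.598958·0.4) / 0.044053 = -0.220293/0.044053 ≈ -5.0.

μ₀ = -5.0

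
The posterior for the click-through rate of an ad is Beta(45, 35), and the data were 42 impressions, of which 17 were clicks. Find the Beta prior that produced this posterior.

Beta(28, 10)

Under Beta–binomial conjugacy the posterior parameters are (α+s, β+f).
So α = 45 − 17 = 28 and β = 35 − 25 = 10.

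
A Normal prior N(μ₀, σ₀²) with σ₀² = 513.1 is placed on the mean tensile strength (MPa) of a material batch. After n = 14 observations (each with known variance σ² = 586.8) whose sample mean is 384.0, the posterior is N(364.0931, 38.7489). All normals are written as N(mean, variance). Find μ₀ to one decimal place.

With known observation variance, the Normal–Normal posterior has precision τ_n = τ₀ + n/σ² and mean μ_n = (τ₀μ₀ + (n/σ²)x̄)/τ_n.
Here τ₀ = 1/513.1 = 0.001949 and τ_data = 14/586.8 = 0.023858, so τ_n = 0.025807.
Rearranging for μ₀: μ₀ = (μ_n·τ_n − τ_data·x̄)/τ₀ = (364.0931·0.025807 − 0.023858·384.0) / 0.001949 = 0.234679/0.001949 ≈ 120.4.

μ₀ = 120.4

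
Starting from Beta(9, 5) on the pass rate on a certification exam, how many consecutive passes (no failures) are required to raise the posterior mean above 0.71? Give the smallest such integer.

After k passes and 0 failures the posterior is Beta(9+k, 5), with mean (9+k)/(9+5+k).
Set (9+k)/(14+k) > 0.71 and solve: k > (0.71·14 − 9)/(1 − 0.71) = 3.241.
The smallest integer exceeding 3.241 is 4, and checking k=4: (13)/(18) = 0.7222 > 0.71.

k = 4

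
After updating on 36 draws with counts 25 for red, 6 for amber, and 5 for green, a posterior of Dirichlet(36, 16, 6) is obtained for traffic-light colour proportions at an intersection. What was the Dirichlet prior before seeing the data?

For a Dirichlet(α) prior with multinomial counts c, the posterior is Dirichlet(α + c) componentwise.
Subtract each count from the matching posterior parameter: 36−25=11, 16−6=10, 6−5=1.

Dirichlet(11, 10, 1)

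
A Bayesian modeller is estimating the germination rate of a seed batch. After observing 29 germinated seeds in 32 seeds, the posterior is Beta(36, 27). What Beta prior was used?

A Beta(a, b) prior with s successes and f failures in binomial data gives a Beta(a+s, b+f) posterior.
So a = 36 − 29 = 7 and b = 27 − 3 = 24.

Beta(7, 24)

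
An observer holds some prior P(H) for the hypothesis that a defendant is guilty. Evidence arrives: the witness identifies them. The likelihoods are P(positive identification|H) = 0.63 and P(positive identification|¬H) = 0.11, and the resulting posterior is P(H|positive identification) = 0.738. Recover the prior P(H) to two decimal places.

In odds form, posterior odds = prior odds × likelihood ratio, so prior odds = posterior odds ÷ LR.
Posterior odds = 0.738/(1−0.738) = 2.8168. LR = 0.63/0.11 = 5.7273.
Prior odds = 2.8168/5.7273 = 0.4918, so P(H) = 0.4918/(1+0.4918) ≈ 0.33.

P(H) = 0.33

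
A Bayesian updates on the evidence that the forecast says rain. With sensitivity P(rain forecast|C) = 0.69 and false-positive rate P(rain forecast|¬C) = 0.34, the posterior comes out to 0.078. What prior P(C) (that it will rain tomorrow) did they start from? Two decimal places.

P(C) = 0.04

Bayes' rule in odds form gives O(C|E) = O(C)·[P(E|C)/P(E|¬C)], hence O(C) = O(C|E)/LR.
Posterior odds = 0.078/(1−0.078) = 0.0846. LR = 0.69/0.34 = 2.0294.
Prior odds = 0.0846/2.0294 = 0.0417, so P(C) = 0.0417/(1+0.0417) ≈ 0.04.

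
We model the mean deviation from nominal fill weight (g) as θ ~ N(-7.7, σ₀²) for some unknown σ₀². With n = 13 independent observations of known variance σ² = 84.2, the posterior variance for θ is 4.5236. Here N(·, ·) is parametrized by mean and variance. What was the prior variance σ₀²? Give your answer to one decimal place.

Posterior precision equals prior precision plus data precision: 1/σ_n² = 1/σ₀² + n/σ².
So 1/σ₀² = 1/4.5236 − 13/84.2 = 0.221063 − 0.154394 = 0.066669.
Hence σ₀² = 1/0.066669 ≈ 15.0.

σ₀² = 15.0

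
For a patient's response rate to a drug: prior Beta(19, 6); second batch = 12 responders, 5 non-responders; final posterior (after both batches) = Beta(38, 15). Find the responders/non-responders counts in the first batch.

7 responders and 4 non-responders

Because Beta–binomial updating is additive in the counts, the combined data contributed (α_post−α_prior, β_post−β_prior) successes and failures.
Total across both batches: 38−19=19 responders, 15−6=9 non-responders.
Subtract the second batch: 19−12=7 responders and 9−5=4 non-responders.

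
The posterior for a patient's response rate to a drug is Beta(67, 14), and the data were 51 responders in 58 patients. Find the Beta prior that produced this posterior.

Beta(16, 7)

A Beta(a, b) prior with s successes and f failures in binomial data gives a Beta(a+s, b+f) posterior.
So a = 67 − 51 = 16 and b = 14 − 7 = 7.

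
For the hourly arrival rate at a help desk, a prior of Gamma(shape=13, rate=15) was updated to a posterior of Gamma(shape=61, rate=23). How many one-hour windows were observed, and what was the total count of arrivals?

A Gamma(α, β) prior (rate parametrization) on a Poisson rate with n observations summing to S gives posterior Gamma(α+S, β+n).
Matching: Σxᵢ = 61 − 13 = 48 and n = 23 − 15 = 8.

n = 8 one-hour windows with total 48 arrivals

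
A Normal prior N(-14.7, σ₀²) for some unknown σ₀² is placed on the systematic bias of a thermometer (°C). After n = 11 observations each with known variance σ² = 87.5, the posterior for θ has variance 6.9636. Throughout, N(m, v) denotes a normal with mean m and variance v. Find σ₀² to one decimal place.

For the Normal–Normal model with known σ², precisions add: τ_n = τ₀ + n/σ².
So 1/σ₀² = 1/6.9636 − 11/87.5 = 0.143604 − 0.125714 = 0.017890.
Hence σ₀² = 1/0.017890 ≈ 55.9.

σ₀² = 55.9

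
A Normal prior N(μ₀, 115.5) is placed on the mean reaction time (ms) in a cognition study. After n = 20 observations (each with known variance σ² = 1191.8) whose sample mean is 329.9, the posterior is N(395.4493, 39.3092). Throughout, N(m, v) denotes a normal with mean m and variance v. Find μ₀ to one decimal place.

μ₀ = 522.5

The posterior mean is a precision-weighted average: μ_n = (τ₀μ₀ + τ_data·x̄)/(τ₀+τ_data), with τ₀=1/σ₀² and τ_data=n/σ².
Here τ₀ = 1/115.5 = 0.008658 and τ_data = 20/1191.8 = 0.016781, so τ_n = 0.025439.
Rearranging for μ₀: μ₀ = (μ_n·τ_n − τ_data·x̄)/τ₀ = (395.4493·0.025439 − 0.016781·329.9) / 0.008658 = 4.523783/0.008658 ≈ 522.5.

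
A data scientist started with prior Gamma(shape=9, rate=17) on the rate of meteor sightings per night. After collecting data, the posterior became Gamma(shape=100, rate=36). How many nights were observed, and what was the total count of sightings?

A Gamma(α, β) prior (rate parametrization) on a Poisson rate with n observations summing to S gives posterior Gamma(α+S, β+n).
Matching: Σxᵢ = 100 − 9 = 91 and n = 36 − 17 = 19.

n = 19 nights with total 91 sightings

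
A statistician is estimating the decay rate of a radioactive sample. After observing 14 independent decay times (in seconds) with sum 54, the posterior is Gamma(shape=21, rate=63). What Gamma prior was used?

Gamma(shape=7, rate=9)

For an exponential likelihood with a Gamma(α, β) prior on the rate, n observations with total T give posterior Gamma(α+n, β+T).
So α = 21 − 14 = 7 and β = 63 − 54 = 9.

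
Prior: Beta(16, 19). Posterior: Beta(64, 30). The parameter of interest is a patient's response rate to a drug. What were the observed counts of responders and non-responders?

48 responders and 11 non-responders

Under Beta–binomial conjugacy the posterior parameters are (a+s, b+f).
So s = 64 − 16 = 48 and f = 30 − 19 = 11.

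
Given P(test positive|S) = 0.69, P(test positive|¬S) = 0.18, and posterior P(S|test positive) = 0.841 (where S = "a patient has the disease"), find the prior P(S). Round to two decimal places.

P(S) = 0.58

In odds form, posterior odds = prior odds × likelihood ratio, so prior odds = posterior odds ÷ LR.
Posterior odds = 0.841/(1−0.841) = 5.2893. LR = 0.69/0.18 = 3.8333.
Prior odds = 5.2893/3.8333 = 1.3798, so P(S) = 1.3798/(1+1.3798) ≈ 0.58.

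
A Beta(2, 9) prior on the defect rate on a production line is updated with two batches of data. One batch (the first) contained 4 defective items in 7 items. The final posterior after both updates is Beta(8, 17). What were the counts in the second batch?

2 defective items and 5 good items

Because Beta–binomial updating is additive in the counts, the combined data contributed (α_post−α_prior, β_post−β_prior) successes and failures.
Total across both batches: 8−2=6 defective items, 17−9=8 good items.
Subtract the first batch: 6−4=2 defective items and 8−3=5 good items.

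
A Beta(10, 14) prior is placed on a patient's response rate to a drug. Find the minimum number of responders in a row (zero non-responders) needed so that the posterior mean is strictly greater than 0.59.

After k responders and 0 non-responders the posterior is Beta(10+k, 14), with mean (10+k)/(10+14+k).
Set (10+k)/(24+k) > 0.59 and solve: k > (0.59·24 − 10)/(1 − 0.59) = 10.146.
The smallest integer exceeding 10.146 is 11.

k = 11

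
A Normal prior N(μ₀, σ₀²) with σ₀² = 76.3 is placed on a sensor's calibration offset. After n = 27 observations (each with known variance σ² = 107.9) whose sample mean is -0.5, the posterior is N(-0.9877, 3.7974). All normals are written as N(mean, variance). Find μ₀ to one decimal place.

μ₀ = -10.3

With known observation variance, the Normal–Normal posterior has precision τ_n = τ₀ + n/σ² and mean μ_n = (τ₀μ₀ + (n/σ²)x̄)/τ_n.
Here τ₀ = 1/76.3 = 0.013106 and τ_data = 27/107.9 = 0.250232, so τ_n = 0.263338.
Rearranging for μ₀: μ₀ = (μ_n·τ_n − τ_data·x̄)/τ₀ = (-0.9877·0.263338 − 0.250232·-0.5) / 0.013106 = -0.134983/0.013106 ≈ -10.3.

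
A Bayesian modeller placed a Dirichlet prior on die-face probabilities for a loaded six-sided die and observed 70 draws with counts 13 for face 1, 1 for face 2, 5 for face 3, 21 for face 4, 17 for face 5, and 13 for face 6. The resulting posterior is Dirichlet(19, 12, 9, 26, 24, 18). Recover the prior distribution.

Dirichlet(6, 11, 4, 5, 7, 5)

For a Dirichlet(α) prior with multinomial counts c, the posterior is Dirichlet(α + c) componentwise.
Subtract each count from the matching posterior parameter: 19−13=6, 12−1=11, 9−5=4, 26−21=5, 24−17=7, 18−13=5.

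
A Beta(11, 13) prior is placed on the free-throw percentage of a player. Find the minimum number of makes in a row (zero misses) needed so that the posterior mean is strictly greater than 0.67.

k = 16

After k makes and 0 misses the posterior is Beta(11+k, 13), with mean (11+k)/(11+13+k).
Set (11+k)/(24+k) > 0.67 and solve: k > (0.67·24 − 11)/(1 − 0.67) = 15.394.
The smallest integer exceeding 15.394 is 16, and checking k=16: (27)/(40) = 0.6750 > 0.67.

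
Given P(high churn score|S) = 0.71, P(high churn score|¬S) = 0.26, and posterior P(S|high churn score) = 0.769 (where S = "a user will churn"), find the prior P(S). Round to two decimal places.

Bayes' rule in odds form gives O(S|E) = O(S)·[P(E|S)/P(E|¬S)], hence O(S) = O(S|E)/LR.
Posterior odds = 0.769/(1−0.769) = 3.3290. LR = 0.71/0.26 = 2.7308.
Prior odds = 3.3290/2.7308 = 1.2191, so P(S) = 1.2191/(1+1.2191) ≈ 0.55.

P(S) = 0.55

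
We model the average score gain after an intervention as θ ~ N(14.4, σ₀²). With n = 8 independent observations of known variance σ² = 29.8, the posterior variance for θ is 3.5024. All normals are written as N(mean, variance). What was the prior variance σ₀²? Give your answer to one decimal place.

Posterior precision equals prior precision plus data precision: 1/σ_n² = 1/σ₀² + n/σ².
So 1/σ₀² = 1/3.5024 − 8/29.8 = 0.285519 − 0.268456 = 0.017063.
Hence σ₀² = 1/0.017063 ≈ 58.6.

σ₀² = 58.6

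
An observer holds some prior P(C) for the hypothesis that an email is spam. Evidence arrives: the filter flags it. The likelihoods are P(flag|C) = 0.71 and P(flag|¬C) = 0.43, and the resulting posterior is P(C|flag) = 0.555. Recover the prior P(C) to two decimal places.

P(C) = 0.43

In odds form, posterior odds = prior odds × likelihood ratio, so prior odds = posterior odds ÷ LR.
Posterior odds = 0.555/(1−0.555) = 1.2472. LR = 0.71/0.43 = 1.6512.
Prior odds = 1.2472/1.6512 = 0.7553, so P(C) = 0.7553/(1+0.7553) ≈ 0.43.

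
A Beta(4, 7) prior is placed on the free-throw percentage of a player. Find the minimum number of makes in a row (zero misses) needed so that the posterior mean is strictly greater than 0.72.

After k makes and 0 misses the posterior is Beta(4+k, 7), with mean (4+k)/(4+7+k).
Set (4+k)/(11+k) > 0.72 and solve: k > (0.72·11 − 4)/(1 − 0.72) = 14.000.
The smallest integer exceeding 14.000 is 15.

k = 15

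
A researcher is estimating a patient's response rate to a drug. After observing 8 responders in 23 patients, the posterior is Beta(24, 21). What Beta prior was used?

Beta(16, 6)

A Beta(a, b) prior with s successes and f failures in binomial data gives a Beta(a+s, b+f) posterior.
So a = 24 − 8 = 16 and b = 21 − 15 = 6.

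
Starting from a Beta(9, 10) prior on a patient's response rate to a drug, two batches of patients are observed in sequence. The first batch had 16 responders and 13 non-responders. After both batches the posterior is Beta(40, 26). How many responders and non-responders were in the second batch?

15 responders and 3 non-responders

Sequential conjugate updates are equivalent to a single update on the pooled data, so total successes = posterior α − prior α and total failures = posterior β − prior β.
Total across both batches: 40−9=31 responders, 26−10=16 non-responders.
Subtract the first batch: 31−16=15 responders and 16−13=3 non-responders.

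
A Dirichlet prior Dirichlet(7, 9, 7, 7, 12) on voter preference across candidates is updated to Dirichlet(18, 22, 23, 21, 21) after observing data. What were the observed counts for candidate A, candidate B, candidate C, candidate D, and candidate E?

counts (11, 13, 16, 14, 9)

For a Dirichlet(α) prior with multinomial counts c, the posterior is Dirichlet(α + c) componentwise.
Counts are posterior − prior componentwise: 18−7=11, 22−9=13, 23−7=16, 21−7=14, 21−12=9.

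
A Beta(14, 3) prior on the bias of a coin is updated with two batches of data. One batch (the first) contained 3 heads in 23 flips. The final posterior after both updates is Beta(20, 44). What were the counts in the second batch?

Because Beta–binomial updating is additive in the counts, the combined data contributed (α_post−α_prior, β_post−β_prior) successes and failures.
Total across both batches: 20−14=6 heads, 44−3=41 tails.
Subtract the first batch: 6−3=3 heads and 41−20=21 tails.

3 heads and 21 tails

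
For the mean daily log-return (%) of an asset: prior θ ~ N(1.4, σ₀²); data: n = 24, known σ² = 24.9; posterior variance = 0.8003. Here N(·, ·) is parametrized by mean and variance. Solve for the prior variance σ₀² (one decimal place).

Posterior precision equals prior precision plus data precision: 1/σ_n² = 1/σ₀² + n/σ².
So 1/σ₀² = 1/0.8003 − 24/24.9 = 1.249531 − 0.963855 = 0.285676.
Hence σ₀² = 1/0.285676 ≈ 3.5.

σ₀² = 3.5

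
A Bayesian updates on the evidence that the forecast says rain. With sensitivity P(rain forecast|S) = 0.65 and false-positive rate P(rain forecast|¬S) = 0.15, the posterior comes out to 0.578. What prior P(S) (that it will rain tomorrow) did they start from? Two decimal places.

Bayes' rule in odds form gives O(S|E) = O(S)·[P(E|S)/P(E|¬S)], hence O(S) = O(S|E)/LR.
Posterior odds = 0.578/(1−0.578) = 1.3697. LR = 0.65/0.15 = 4.3333.
Prior odds = 1.3697/4.3333 = 0.3161, so P(S) = 0.3161/(1+0.3161) ≈ 0.24.

P(S) = 0.24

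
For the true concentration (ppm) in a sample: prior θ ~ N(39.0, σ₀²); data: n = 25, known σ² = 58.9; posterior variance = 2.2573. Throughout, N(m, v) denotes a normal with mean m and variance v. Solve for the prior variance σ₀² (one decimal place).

σ₀² = 53.9

Posterior precision equals prior precision plus data precision: 1/σ_n² = 1/σ₀² + n/σ².
So 1/σ₀² = 1/2.2573 − 25/58.9 = 0.443007 − 0.424448 = 0.018559.
Hence σ₀² = 1/0.018559 ≈ 53.9.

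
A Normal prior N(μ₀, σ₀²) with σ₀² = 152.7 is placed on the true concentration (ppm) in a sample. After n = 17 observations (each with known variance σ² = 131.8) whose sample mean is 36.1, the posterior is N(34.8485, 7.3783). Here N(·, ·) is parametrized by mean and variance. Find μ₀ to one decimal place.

With known observation variance, the Normal–Normal posterior has precision τ_n = τ₀ + n/σ² and mean μ_n = (τ₀μ₀ + (n/σ²)x̄)/τ_n.
Here τ₀ = 1/152.7 = 0.006549 and τ_data = 17/131.8 = 0.128983, so τ_n = 0.135532.
Rearranging for μ₀: μ₀ = (μ_n·τ_n − τ_data·x̄)/τ₀ = (34.8485·0.135532 − 0.128983·36.1) / 0.006549 = 0.066801/0.006549 ≈ 10.2.

μ₀ = 10.2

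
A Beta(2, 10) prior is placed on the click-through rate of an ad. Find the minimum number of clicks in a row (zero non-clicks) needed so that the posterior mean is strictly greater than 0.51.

k = 9

After k clicks and 0 non-clicks the posterior is Beta(2+k, 10), with mean (2+k)/(2+10+k).
Set (2+k)/(12+k) > 0.51 and solve: k > (0.51·12 − 2)/(1 − 0.51) = 8.408.
The smallest integer exceeding 8.408 is 9.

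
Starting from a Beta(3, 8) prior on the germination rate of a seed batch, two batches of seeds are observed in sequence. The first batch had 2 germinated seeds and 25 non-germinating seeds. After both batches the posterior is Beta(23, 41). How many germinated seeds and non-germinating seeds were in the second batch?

Because Beta–binomial updating is additive in the counts, the combined data contributed (α_post−α_prior, β_post−β_prior) successes and failures.
Total across both batches: 23−3=20 germinated seeds, 41−8=33 non-germinating seeds.
Subtract the first batch: 20−2=18 germinated seeds and 33−25=8 non-germinating seeds.

18 germinated seeds and 8 non-germinating seeds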